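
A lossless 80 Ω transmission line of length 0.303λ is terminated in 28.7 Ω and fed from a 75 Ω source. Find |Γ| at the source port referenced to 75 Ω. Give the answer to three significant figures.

βl = 2π × 0.303 = 109°
tan(βl) = -2.89
Z_in = Z_0·(Z_L + jZ_0·tanβl)/(Z_0 + jZ_L·tanβl) = 129 − j97.1 Ω
Γ_s = (Z_in − Z_s)/(Z_in + Z_s) = (54.4 − j97.1)/(204 − j97.1), |Γ_s| = 0.492

|Γ| ≈ 0.492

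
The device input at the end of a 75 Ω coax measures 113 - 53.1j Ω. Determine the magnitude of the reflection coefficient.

|Γ| ≈ 0.334

Γ = (Z_L − Z_0)/(Z_L + Z_0) = (38 − j53.1)/(188 − j53.1)
|Γ| = 65.3/195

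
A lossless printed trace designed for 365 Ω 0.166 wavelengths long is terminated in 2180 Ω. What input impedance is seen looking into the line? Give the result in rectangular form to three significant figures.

Z_in ≈ 81.1 − j205 Ω

βl = 2π × 0.166 = 59.8°
tan(βl) = tan(59.8°) = 1.72
Z_in = Z_0·(Z_L + jZ_0·tanβl)/(Z_0 + jZ_L·tanβl)
     = 365·(2180 + j626)/(365 + j3740)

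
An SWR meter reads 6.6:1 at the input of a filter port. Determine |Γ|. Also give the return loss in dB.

|Γ| = (S − 1)/(S + 1) = (6.6 − 1)/(6.6 + 1) = 5.6/7.6
RL = −20·log₁₀|Γ| = −20·log₁₀(0.737)

|Γ| ≈ 0.737; return loss ≈ 2.65 dB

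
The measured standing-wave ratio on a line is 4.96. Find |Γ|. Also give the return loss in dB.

|Γ| ≈ 0.664; return loss ≈ 3.55 dB

|Γ| = (S − 1)/(S + 1) = (4.96 − 1)/(4.96 + 1) = 3.96/5.96
RL = −20·log₁₀|Γ| = −20·log₁₀(0.664)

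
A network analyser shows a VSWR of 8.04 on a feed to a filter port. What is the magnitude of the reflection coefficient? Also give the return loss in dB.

|Γ| = (S − 1)/(S + 1) = (8.04 − 1)/(8.04 + 1) = 7.04/9.04
RL = −20·log₁₀|Γ| = −20·log₁₀(0.779)

|Γ| ≈ 0.779; return loss ≈ 2.17 dB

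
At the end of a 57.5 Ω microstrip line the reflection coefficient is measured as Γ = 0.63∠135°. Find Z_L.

Z_L ≈ 15.2 + j22.4 Ω

Z_L = Z_0·(1 + Γ)/(1 − Γ) = 57.5·(0.555 + j0.445)/(1.45 − j0.445)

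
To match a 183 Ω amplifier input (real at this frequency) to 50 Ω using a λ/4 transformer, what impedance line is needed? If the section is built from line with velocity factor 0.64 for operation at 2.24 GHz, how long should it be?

Z_qwt ≈ 95.7 Ω; length ≈ 2.14 cm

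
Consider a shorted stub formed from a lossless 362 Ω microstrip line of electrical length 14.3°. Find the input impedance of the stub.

Z_in ≈ +j92.3 Ω

tan(βl) = 0.255
For a shorted stub, Z_in = jZ_0·tan(βl)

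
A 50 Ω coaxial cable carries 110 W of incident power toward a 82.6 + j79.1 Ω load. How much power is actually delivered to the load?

|Γ| = |(32.6 + j79.1)/(132.6 + j79.1)| = 0.554
|Γ|² = 0.307
P_refl = |Γ|²·P_inc = 33.8 W, P_del = (1 − |Γ|²)·P_inc = 76.2 W

P_delivered ≈ 76.2 W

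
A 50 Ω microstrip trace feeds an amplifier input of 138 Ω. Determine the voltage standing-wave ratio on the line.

VSWR ≈ 2.76

Γ = (138 − 50)/(138 + 50) = 0.468
VSWR = (1 + 0.468)/(1 − 0.468)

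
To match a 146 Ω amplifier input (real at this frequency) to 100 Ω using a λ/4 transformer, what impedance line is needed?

Z_qwt ≈ 121 Ω

Z_qwt = √(Z_0·R_L) = √(100 × 146) = √14600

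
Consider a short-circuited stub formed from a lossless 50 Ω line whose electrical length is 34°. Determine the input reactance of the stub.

tan(βl) = 0.675
For a short-circuited stub, Z_in = jZ_0·tan(βl)

X_in ≈ 33.7 Ω (inductive)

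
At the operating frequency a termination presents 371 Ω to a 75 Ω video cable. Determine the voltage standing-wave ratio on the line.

VSWR ≈ 4.95

For a purely resistive load, VSWR = R_L/Z_0 or Z_0/R_L (whichever > 1) = 371/75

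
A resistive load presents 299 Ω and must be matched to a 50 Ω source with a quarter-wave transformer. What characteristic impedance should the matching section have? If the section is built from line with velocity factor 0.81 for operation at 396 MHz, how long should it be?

Z_qwt ≈ 122 Ω; length ≈ 15.3 cm

Z_qwt = √(Z_0·R_L) = √(50 × 299) = √14950
λ = 0.81·c/f = 0.614 m, so l = λ/4 = 0.153 m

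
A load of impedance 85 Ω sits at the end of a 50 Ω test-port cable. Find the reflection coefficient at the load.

Γ = 0.259

Γ = (Z_L − Z_0)/(Z_L + Z_0) = (85 − 50)/(85 + 50) = 35/135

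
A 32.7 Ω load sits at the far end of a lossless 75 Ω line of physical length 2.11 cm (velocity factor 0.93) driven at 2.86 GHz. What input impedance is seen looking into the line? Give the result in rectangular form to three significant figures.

Z_in ≈ 145 + j55.3 Ω

λ = v/f = 0.93·c / 2.86 GHz = 0.0976 m
βl = 2π·l/λ = 2π × 0.216 = 77.9°
tan(βl) = tan(77.9°) = 4.65
Z_in = Z_0·(Z_L + jZ_0·tanβl)/(Z_0 + jZ_L·tanβl)
     = 75·(32.7 + j349)/(75 + j152)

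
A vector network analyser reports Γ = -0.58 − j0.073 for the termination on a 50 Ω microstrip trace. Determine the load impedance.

Z_L ≈ 13.2 − j2.92 Ω

Z_L = Z_0·(1 + Γ)/(1 − Γ) = 50·(0.42 − j0.073)/(1.58 + j0.073)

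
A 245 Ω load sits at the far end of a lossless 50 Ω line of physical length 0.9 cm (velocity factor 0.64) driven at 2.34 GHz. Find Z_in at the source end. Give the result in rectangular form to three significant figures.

λ = v/f = 0.64·c / 2.34 GHz = 0.0821 m
βl = 2π·l/λ = 2π × 0.11 = 39.5°
tan(βl) = tan(39.5°) = 0.824
Z_in = Z_0·(Z_L + jZ_0·tanβl)/(Z_0 + jZ_L·tanβl)
     = 50·(245 + j41.2)/(50 + j202)

Z_in ≈ 23.8 − j54.8 Ω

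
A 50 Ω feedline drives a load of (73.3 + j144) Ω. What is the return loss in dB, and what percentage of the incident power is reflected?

RL ≈ 2.28 dB; 59.2% of incident power reflected

Γ = (23.3 + j144)/(123.3 + j144), |Γ| = 0.769
RL = −20·log₁₀(0.769) = 2.28 dB
P_refl/P_inc = |Γ|² = 0.592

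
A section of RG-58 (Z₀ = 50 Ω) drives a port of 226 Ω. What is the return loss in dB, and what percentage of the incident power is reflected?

RL ≈ 3.91 dB; 40.7% of incident power reflected

Γ = (226 − 50)/(226 + 50) = 0.638
RL = −20·log₁₀(0.638) = 3.91 dB
P_refl/P_inc = |Γ|² = 0.407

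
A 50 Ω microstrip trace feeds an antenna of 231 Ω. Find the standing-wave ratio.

For a purely resistive load, VSWR = R_L/Z_0 or Z_0/R_L (whichever > 1) = 231/50

VSWR ≈ 4.62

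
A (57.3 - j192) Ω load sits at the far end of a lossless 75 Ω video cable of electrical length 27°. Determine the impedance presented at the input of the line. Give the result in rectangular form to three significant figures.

tan(βl) = tan(27°) = 0.51
Z_in = Z_0·(Z_L + jZ_0·tanβl)/(Z_0 + jZ_L·tanβl)
     = 75·(57.3 − j154)/(173 + j29.2)

Z_in ≈ 13.2 − j69 Ω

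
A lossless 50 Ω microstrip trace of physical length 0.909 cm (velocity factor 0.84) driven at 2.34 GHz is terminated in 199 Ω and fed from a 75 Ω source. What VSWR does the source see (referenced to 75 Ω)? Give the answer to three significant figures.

λ = v/f = 0.84·c / 2.34 GHz = 0.108 m
βl = 2π·l/λ = 2π × 0.0844 = 30.4°
tan(βl) = 0.586
Z_in = Z_0·(Z_L + jZ_0·tanβl)/(Z_0 + jZ_L·tanβl) = 41.5 − j67.5 Ω
Γ_s = (Z_in − Z_s)/(Z_in + Z_s) = (-33.5 − j67.5)/(116 − j67.5), |Γ_s| = 0.56
VSWR = (1 + |Γ_s|)/(1 − |Γ_s|)

VSWR ≈ 3.54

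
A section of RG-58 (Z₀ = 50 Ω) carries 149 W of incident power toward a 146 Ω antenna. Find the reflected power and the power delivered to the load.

P_reflected ≈ 35.7 W; P_delivered ≈ 113 W

Γ = (146 − 50)/(146 + 50) = 0.49
|Γ|² = 0.24
P_refl = |Γ|²·P_inc = 35.7 W, P_del = (1 − |Γ|²)·P_inc = 113 W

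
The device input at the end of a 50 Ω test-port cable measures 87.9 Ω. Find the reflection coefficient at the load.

Γ = 0.275

Γ = (Z_L − Z_0)/(Z_L + Z_0) = (87.9 − 50)/(87.9 + 50) = 37.9/137.9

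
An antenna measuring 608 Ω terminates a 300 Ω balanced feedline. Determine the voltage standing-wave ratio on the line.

VSWR ≈ 2.03

Γ = (608 − 300)/(608 + 300) = 0.339
VSWR = (1 + 0.339)/(1 − 0.339)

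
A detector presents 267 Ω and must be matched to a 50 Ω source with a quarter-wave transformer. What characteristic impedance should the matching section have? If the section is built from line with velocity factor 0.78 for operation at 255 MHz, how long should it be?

Z_qwt ≈ 116 Ω; length ≈ 22.9 cm

Z_qwt = √(Z_0·R_L) = √(50 × 267) = √13350
λ = 0.78·c/f = 0.918 m, so l = λ/4 = 0.229 m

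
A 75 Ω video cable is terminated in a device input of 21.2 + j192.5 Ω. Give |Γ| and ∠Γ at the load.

Γ ≈ 0.929 ∠ 42.2°

Γ = (Z_L − Z_0)/(Z_L + Z_0) = (-53.8 + j192.5)/(96.2 + j192.5)
|Γ| = 200/215 = 0.929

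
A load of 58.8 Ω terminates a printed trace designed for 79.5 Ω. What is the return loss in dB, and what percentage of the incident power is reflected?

RL ≈ 16.5 dB; 2.24% of incident power reflected

Γ = (58.8 − 79.5)/(58.8 + 79.5) = -0.15
RL = −20·log₁₀(0.15) = 16.5 dB
P_refl/P_inc = |Γ|² = 0.0224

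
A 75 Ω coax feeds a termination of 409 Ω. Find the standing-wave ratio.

VSWR ≈ 5.45

Γ = (409 − 75)/(409 + 75) = 0.69
VSWR = (1 + 0.69)/(1 − 0.69)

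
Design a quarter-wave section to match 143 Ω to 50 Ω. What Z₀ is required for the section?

Z_qwt = √(Z_0·R_L) = √(50 × 143) = √7150

Z_qwt ≈ 84.6 Ω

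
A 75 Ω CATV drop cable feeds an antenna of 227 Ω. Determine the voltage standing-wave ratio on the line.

Γ = (227 − 75)/(227 + 75) = 0.503
VSWR = (1 + 0.503)/(1 − 0.503)

VSWR ≈ 3.03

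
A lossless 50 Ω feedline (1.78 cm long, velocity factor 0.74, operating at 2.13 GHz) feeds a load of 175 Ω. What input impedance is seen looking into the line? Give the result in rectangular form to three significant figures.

Z_in ≈ 18.1 − j24.4 Ω

λ = v/f = 0.74·c / 2.13 GHz = 0.104 m
βl = 2π·l/λ = 2π × 0.171 = 61.5°
tan(βl) = tan(61.5°) = 1.84
Z_in = Z_0·(Z_L + jZ_0·tanβl)/(Z_0 + jZ_L·tanβl)
     = 50·(175 + j92)/(50 + j322)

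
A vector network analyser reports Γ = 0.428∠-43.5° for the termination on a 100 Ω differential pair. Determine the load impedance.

Z_L = Z_0·(1 + Γ)/(1 − Γ) = 100·(1.31 − j0.295)/(0.69 + j0.295)

Z_L ≈ 145 − j105 Ω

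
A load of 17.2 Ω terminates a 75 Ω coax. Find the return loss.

RL ≈ 4.06 dB

Γ = (17.2 − 75)/(17.2 + 75) = -0.627
RL = −20·log₁₀|Γ| = −20·log₁₀(0.627)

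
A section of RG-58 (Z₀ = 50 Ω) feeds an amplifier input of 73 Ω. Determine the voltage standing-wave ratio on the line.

VSWR ≈ 1.46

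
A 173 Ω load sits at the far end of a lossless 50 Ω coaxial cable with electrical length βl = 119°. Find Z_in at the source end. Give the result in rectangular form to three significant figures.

Z_in ≈ 18.4 + j24.8 Ω

tan(βl) = tan(119°) = -1.8
Z_in = Z_0·(Z_L + jZ_0·tanβl)/(Z_0 + jZ_L·tanβl)
     = 50·(173 − j90.2)/(50 − j312)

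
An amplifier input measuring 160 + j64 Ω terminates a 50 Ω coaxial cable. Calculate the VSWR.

Γ = (Z_L − Z_0)/(Z_L + Z_0) = (110 + j64)/(210 + j64)
|Γ| = 127/220 = 0.58
VSWR = (1 + |Γ|)/(1 − |Γ|) = 1.58/0.42

VSWR ≈ 3.76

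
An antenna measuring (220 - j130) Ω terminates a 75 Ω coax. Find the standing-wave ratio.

Γ = (Z_L − Z_0)/(Z_L + Z_0) = (145 − j130)/(295 − j130)
|Γ| = 195/322 = 0.604
VSWR = (1 + |Γ|)/(1 − |Γ|) = 1.6/0.396

VSWR ≈ 4.05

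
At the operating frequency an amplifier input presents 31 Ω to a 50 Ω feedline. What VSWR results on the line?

VSWR ≈ 1.61

For a purely resistive load, VSWR = R_L/Z_0 or Z_0/R_L (whichever > 1) = 50/31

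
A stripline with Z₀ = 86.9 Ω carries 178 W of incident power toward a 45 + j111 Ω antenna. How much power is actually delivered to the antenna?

|Γ| = |(-41.9 + j111)/(131.9 + j111)| = 0.688
|Γ|² = 0.474
P_refl = |Γ|²·P_inc = 84.3 W, P_del = (1 − |Γ|²)·P_inc = 93.7 W

P_delivered ≈ 93.7 W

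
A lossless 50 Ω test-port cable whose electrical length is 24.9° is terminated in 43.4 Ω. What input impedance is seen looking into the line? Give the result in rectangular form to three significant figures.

Z_in ≈ 45.4 + j4.92 Ω

tan(βl) = tan(24.9°) = 0.464
Z_in = Z_0·(Z_L + jZ_0·tanβl)/(Z_0 + jZ_L·tanβl)
     = 50·(43.4 + j23.2)/(50 + j20.1)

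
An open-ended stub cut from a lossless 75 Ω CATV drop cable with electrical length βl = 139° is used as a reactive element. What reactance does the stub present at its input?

tan(βl) = -0.869
For an open-ended stub, Z_in = −jZ_0·cot(βl) = −jZ_0/tan(βl)

X_in ≈ 86.3 Ω (inductive)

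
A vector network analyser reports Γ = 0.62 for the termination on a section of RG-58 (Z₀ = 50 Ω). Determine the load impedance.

Z_L = Z_0·(1 + Γ)/(1 − Γ) = 50·(1.62)/(0.38)

Z_L ≈ 213 Ω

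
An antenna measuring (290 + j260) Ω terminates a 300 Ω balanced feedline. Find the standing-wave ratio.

Γ = (Z_L − Z_0)/(Z_L + Z_0) = (-10 + j260)/(590 + j260)
|Γ| = 260/645 = 0.404
VSWR = (1 + |Γ|)/(1 − |Γ|) = 1.4/0.596

VSWR ≈ 2.35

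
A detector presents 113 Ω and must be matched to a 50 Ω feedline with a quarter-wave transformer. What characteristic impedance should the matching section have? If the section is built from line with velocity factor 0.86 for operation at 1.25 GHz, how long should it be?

Z_qwt ≈ 75.2 Ω; length ≈ 5.16 cm

Z_qwt = √(Z_0·R_L) = √(50 × 113) = √5650
λ = 0.86·c/f = 0.206 m, so l = λ/4 = 0.0516 m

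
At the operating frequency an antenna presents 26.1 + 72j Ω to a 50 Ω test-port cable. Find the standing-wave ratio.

Γ = (Z_L − Z_0)/(Z_L + Z_0) = (-23.9 + j72)/(76.1 + j72)
|Γ| = 75.9/105 = 0.724
VSWR = (1 + |Γ|)/(1 − |Γ|) = 1.72/0.276

VSWR ≈ 6.25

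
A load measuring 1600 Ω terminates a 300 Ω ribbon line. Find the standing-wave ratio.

VSWR ≈ 5.33

Γ = (1600 − 300)/(1600 + 300) = 0.684
VSWR = (1 + 0.684)/(1 − 0.684)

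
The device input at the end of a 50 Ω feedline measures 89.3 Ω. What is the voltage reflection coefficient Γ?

Γ = (Z_L − Z_0)/(Z_L + Z_0) = (89.3 − 50)/(89.3 + 50) = 39.3/139.3

Γ = 0.282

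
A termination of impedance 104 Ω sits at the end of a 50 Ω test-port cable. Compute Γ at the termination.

Γ = 0.351

Γ = (Z_L − Z_0)/(Z_L + Z_0) = (104 − 50)/(104 + 50) = 54/154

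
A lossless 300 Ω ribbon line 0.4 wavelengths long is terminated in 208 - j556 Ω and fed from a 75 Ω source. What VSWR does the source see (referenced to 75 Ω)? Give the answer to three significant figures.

VSWR ≈ 27

βl = 2π × 0.4 = 144°
tan(βl) = -0.727
Z_in = Z_0·(Z_L + jZ_0·tanβl)/(Z_0 + jZ_L·tanβl) = 850 + j998 Ω
Γ_s = (Z_in − Z_s)/(Z_in + Z_s) = (775 + j998)/(925 + j998), |Γ_s| = 0.929
VSWR = (1 + |Γ_s|)/(1 − |Γ_s|)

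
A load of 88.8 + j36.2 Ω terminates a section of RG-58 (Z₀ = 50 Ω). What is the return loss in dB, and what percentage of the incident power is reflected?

Γ = (38.8 + j36.2)/(138.8 + j36.2), |Γ| = 0.37
RL = −20·log₁₀(0.37) = 8.64 dB
P_refl/P_inc = |Γ|² = 0.137

RL ≈ 8.64 dB; 13.7% of incident power reflected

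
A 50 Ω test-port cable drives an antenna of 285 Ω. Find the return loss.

RL ≈ 3.08 dB

Γ = (285 − 50)/(285 + 50) = 0.701
RL = −20·log₁₀|Γ| = −20·log₁₀(0.701)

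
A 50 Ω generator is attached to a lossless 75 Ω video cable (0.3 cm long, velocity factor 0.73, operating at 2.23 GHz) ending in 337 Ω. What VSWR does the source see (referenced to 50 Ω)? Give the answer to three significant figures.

λ = v/f = 0.73·c / 2.23 GHz = 0.0982 m
βl = 2π·l/λ = 2π × 0.0305 = 11°
tan(βl) = 0.194
Z_in = Z_0·(Z_L + jZ_0·tanβl)/(Z_0 + jZ_L·tanβl) = 198 − j159 Ω
Γ_s = (Z_in − Z_s)/(Z_in + Z_s) = (148 − j159)/(248 − j159), |Γ_s| = 0.737
VSWR = (1 + |Γ_s|)/(1 − |Γ_s|)

VSWR ≈ 6.61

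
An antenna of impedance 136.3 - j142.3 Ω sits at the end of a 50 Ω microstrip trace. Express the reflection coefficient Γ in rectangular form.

Γ = (Z_L − Z_0)/(Z_L + Z_0) = (86.3 − j142.3)/(186.3 − j142.3)

Γ ≈ 0.661 − j0.259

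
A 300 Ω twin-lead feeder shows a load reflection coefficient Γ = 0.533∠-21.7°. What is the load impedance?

Z_L = Z_0·(1 + Γ)/(1 − Γ) = 300·(1.5 − j0.197)/(0.505 + j0.197)

Z_L ≈ 731 − j403 Ω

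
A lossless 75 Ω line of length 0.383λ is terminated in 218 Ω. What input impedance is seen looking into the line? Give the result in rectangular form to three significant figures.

Z_in ≈ 50.1 + j63.9 Ω

βl = 2π × 0.383 = 138°
tan(βl) = tan(138°) = -0.904
Z_in = Z_0·(Z_L + jZ_0·tanβl)/(Z_0 + jZ_L·tanβl)
     = 75·(218 − j67.8)/(75 − j197)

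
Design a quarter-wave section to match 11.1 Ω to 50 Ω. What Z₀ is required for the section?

Z_qwt ≈ 23.6 Ω

Z_qwt = √(Z_0·R_L) = √(50 × 11.1) = √555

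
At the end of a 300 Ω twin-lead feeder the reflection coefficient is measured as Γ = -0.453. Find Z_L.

Z_L ≈ 113 Ω

Z_L = Z_0·(1 + Γ)/(1 − Γ) = 300·(0.547)/(1.45)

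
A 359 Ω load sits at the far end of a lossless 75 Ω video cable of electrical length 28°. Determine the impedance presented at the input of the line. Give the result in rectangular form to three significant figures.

tan(βl) = tan(28°) = 0.532
Z_in = Z_0·(Z_L + jZ_0·tanβl)/(Z_0 + jZ_L·tanβl)
     = 75·(359 + j39.9)/(75 + j191)

Z_in ≈ 61.6 − j117 Ω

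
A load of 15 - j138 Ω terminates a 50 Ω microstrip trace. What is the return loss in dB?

Γ = (-35 − j138)/(65 − j138), |Γ| = 0.933
RL = −20·log₁₀|Γ| = −20·log₁₀(0.933)

RL ≈ 0.599 dB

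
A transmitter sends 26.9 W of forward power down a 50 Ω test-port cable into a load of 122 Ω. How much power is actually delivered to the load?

Γ = (122 − 50)/(122 + 50) = 0.419
|Γ|² = 0.175
P_refl = |Γ|²·P_inc = 4.71 W, P_del = (1 − |Γ|²)·P_inc = 22.2 W

P_delivered ≈ 22.2 W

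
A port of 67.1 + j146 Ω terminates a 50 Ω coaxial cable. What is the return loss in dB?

Γ = (17.1 + j146)/(117.1 + j146), |Γ| = 0.785
RL = −20·log₁₀|Γ| = −20·log₁₀(0.785)

RL ≈ 2.1 dB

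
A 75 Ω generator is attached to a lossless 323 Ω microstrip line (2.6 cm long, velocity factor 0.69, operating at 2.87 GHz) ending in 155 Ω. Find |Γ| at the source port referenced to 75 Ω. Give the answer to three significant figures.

|Γ| ≈ 0.724

λ = v/f = 0.69·c / 2.87 GHz = 0.0721 m
βl = 2π·l/λ = 2π × 0.36 = 130°
tan(βl) = -1.2
Z_in = Z_0·(Z_L + jZ_0·tanβl)/(Z_0 + jZ_L·tanβl) = 284 − j224 Ω
Γ_s = (Z_in − Z_s)/(Z_in + Z_s) = (209 − j224)/(359 − j224), |Γ_s| = 0.724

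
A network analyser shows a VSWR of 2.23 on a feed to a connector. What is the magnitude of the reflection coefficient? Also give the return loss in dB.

|Γ| = (S − 1)/(S + 1) = (2.23 − 1)/(2.23 + 1) = 1.23/3.23
RL = −20·log₁₀|Γ| = −20·log₁₀(0.381)

|Γ| ≈ 0.381; return loss ≈ 8.39 dB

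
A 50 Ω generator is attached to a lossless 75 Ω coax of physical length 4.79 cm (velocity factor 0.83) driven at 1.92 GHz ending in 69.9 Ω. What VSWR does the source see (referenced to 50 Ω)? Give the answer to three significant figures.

VSWR ≈ 1.52

λ = v/f = 0.83·c / 1.92 GHz = 0.13 m
βl = 2π·l/λ = 2π × 0.369 = 133°
tan(βl) = -1.07
Z_in = Z_0·(Z_L + jZ_0·tanβl)/(Z_0 + jZ_L·tanβl) = 75.2 − j5.29 Ω
Γ_s = (Z_in − Z_s)/(Z_in + Z_s) = (25.2 − j5.29)/(125 − j5.29), |Γ_s| = 0.205
VSWR = (1 + |Γ_s|)/(1 − |Γ_s|)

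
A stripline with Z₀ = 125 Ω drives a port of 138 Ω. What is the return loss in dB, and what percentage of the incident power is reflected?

Γ = (138 − 125)/(138 + 125) = 0.0494
RL = −20·log₁₀(0.0494) = 26.1 dB
P_refl/P_inc = |Γ|² = 0.00244

RL ≈ 26.1 dB; 0.244% of incident power reflected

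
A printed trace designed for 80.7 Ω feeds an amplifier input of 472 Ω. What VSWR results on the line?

Γ = (472 − 80.7)/(472 + 80.7) = 0.708
VSWR = (1 + 0.708)/(1 − 0.708)

VSWR ≈ 5.85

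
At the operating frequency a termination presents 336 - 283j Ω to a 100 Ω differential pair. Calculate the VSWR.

VSWR ≈ 5.87

Γ = (Z_L − Z_0)/(Z_L + Z_0) = (236 − j283)/(436 − j283)
|Γ| = 368/520 = 0.709
VSWR = (1 + |Γ|)/(1 − |Γ|) = 1.71/0.291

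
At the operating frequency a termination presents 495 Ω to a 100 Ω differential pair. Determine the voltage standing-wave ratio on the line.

For a purely resistive load, VSWR = R_L/Z_0 or Z_0/R_L (whichever > 1) = 495/100

VSWR ≈ 4.95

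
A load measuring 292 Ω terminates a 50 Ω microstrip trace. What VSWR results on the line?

VSWR ≈ 5.84

Γ = (292 − 50)/(292 + 50) = 0.708
VSWR = (1 + 0.708)/(1 − 0.708)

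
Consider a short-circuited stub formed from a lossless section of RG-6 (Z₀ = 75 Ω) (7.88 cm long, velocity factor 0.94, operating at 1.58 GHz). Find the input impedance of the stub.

Z_in ≈ −j28.9 Ω

λ = v/f = 0.94·c / 1.58 GHz = 0.178 m
βl = 2π·l/λ = 2π × 0.442 = 159°
tan(βl) = -0.385
For a short-circuited stub, Z_in = jZ_0·tan(βl)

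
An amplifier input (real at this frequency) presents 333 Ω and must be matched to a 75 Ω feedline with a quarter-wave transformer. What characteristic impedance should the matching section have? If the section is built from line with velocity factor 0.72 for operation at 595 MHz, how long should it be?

Z_qwt ≈ 158 Ω; length ≈ 9.08 cm

Z_qwt = √(Z_0·R_L) = √(75 × 333) = √24980
λ = 0.72·c/f = 0.363 m, so l = λ/4 = 0.0908 m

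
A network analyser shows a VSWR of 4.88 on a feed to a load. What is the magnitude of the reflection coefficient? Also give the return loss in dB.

|Γ| ≈ 0.66; return loss ≈ 3.61 dB

|Γ| = (S − 1)/(S + 1) = (4.88 − 1)/(4.88 + 1) = 3.88/5.88
RL = −20·log₁₀|Γ| = −20·log₁₀(0.66)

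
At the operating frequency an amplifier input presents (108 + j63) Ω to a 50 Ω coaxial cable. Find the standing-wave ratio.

Γ = (Z_L − Z_0)/(Z_L + Z_0) = (58 + j63)/(158 + j63)
|Γ| = 85.6/170 = 0.503
VSWR = (1 + |Γ|)/(1 − |Γ|) = 1.5/0.497

VSWR ≈ 3.03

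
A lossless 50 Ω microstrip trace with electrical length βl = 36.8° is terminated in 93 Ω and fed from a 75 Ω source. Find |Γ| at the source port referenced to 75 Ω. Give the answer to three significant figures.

|Γ| ≈ 0.315

tan(βl) = 0.748
Z_in = Z_0·(Z_L + jZ_0·tanβl)/(Z_0 + jZ_L·tanβl) = 49.4 − j31.3 Ω
Γ_s = (Z_in − Z_s)/(Z_in + Z_s) = (-25.6 − j31.3)/(124 − j31.3), |Γ_s| = 0.315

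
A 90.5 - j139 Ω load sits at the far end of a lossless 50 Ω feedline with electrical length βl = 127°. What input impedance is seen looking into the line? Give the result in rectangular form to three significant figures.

Z_in ≈ 19.2 + j59.2 Ω

tan(βl) = tan(127°) = -1.33
Z_in = Z_0·(Z_L + jZ_0·tanβl)/(Z_0 + jZ_L·tanβl)
     = 50·(90.5 − j205)/(-134 − j120)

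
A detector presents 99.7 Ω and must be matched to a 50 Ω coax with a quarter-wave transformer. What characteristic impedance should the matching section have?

Z_qwt = √(Z_0·R_L) = √(50 × 99.7) = √4985

Z_qwt ≈ 70.6 Ω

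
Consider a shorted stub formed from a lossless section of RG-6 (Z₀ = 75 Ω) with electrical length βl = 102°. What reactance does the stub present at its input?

X_in ≈ -353 Ω (capacitive)

tan(βl) = -4.7
For a shorted stub, Z_in = jZ_0·tan(βl)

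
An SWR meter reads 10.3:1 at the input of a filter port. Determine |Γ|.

|Γ| ≈ 0.823

|Γ| = (S − 1)/(S + 1) = (10.3 − 1)/(10.3 + 1) = 9.3/11.3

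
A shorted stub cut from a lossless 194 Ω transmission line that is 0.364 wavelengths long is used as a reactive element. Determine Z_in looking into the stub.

βl = 2π × 0.364 = 131°
tan(βl) = -1.15
For a shorted stub, Z_in = jZ_0·tan(βl)

Z_in ≈ −j223 Ω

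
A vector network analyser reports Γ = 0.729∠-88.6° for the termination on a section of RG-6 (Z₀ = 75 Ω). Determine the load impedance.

Z_L ≈ 23.5 − j73.1 Ω

Z_L = Z_0·(1 + Γ)/(1 − Γ) = 75·(1.02 − j0.729)/(0.982 + j0.729)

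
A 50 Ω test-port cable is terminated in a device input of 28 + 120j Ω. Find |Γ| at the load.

|Γ| ≈ 0.852

Γ = (Z_L − Z_0)/(Z_L + Z_0) = (-22 + j120)/(78 + j120)
|Γ| = 122/143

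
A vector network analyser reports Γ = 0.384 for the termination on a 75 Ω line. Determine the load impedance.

Z_L ≈ 169 Ω

Z_L = Z_0·(1 + Γ)/(1 − Γ) = 75·(1.38)/(0.616)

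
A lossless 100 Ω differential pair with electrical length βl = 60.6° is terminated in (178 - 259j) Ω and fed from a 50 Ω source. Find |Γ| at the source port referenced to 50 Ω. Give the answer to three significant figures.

|Γ| ≈ 0.561

tan(βl) = 1.77
Z_in = Z_0·(Z_L + jZ_0·tanβl)/(Z_0 + jZ_L·tanβl) = 17.9 − j24.7 Ω
Γ_s = (Z_in − Z_s)/(Z_in + Z_s) = (-32.1 − j24.7)/(67.9 − j24.7), |Γ_s| = 0.561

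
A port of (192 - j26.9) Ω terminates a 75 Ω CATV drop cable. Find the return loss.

RL ≈ 6.99 dB

Γ = (117 − j26.9)/(267 − j26.9), |Γ| = 0.447
RL = −20·log₁₀|Γ| = −20·log₁₀(0.447)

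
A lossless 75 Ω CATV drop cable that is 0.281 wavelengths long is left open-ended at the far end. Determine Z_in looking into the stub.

Z_in ≈ +j14.8 Ω

βl = 2π × 0.281 = 101°
tan(βl) = -5.07
For an open-ended stub, Z_in = −jZ_0·cot(βl) = −jZ_0/tan(βl)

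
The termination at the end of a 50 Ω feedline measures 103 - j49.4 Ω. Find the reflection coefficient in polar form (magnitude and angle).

Γ = (Z_L − Z_0)/(Z_L + Z_0) = (53 − j49.4)/(153 − j49.4)
|Γ| = 72.5/161 = 0.451

Γ ≈ 0.451 ∠ -25.1°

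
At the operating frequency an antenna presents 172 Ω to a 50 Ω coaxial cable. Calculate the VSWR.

VSWR ≈ 3.44

Γ = (172 − 50)/(172 + 50) = 0.55
VSWR = (1 + 0.55)/(1 − 0.55)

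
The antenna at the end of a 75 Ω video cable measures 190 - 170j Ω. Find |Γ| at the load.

Γ = (Z_L − Z_0)/(Z_L + Z_0) = (115 − j170)/(265 − j170)
|Γ| = 205/315

|Γ| ≈ 0.652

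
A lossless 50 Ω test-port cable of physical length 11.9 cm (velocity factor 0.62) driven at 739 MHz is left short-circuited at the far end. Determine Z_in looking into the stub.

Z_in ≈ −j8.63 Ω

λ = v/f = 0.62·c / 739 MHz = 0.252 m
βl = 2π·l/λ = 2π × 0.473 = 170°
tan(βl) = -0.173
For a short-circuited stub, Z_in = jZ_0·tan(βl)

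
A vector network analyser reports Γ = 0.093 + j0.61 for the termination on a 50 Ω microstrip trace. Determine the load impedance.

Z_L ≈ 25.9 + j51.1 Ω

Z_L = Z_0·(1 + Γ)/(1 − Γ) = 50·(1.09 + j0.61)/(0.907 − j0.61)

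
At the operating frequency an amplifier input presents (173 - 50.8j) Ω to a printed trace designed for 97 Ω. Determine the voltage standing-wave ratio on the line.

VSWR ≈ 2

Γ = (Z_L − Z_0)/(Z_L + Z_0) = (76 − j50.8)/(270 − j50.8)
|Γ| = 91.4/275 = 0.333
VSWR = (1 + |Γ|)/(1 − |Γ|) = 1.33/0.667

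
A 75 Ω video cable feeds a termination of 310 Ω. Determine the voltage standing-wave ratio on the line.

VSWR ≈ 4.13

Γ = (310 − 75)/(310 + 75) = 0.61
VSWR = (1 + 0.61)/(1 − 0.61)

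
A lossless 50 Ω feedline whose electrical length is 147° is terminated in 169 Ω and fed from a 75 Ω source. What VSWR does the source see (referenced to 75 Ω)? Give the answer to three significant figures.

VSWR ≈ 3.14

tan(βl) = -0.649
Z_in = Z_0·(Z_L + jZ_0·tanβl)/(Z_0 + jZ_L·tanβl) = 41.3 + j58.2 Ω
Γ_s = (Z_in − Z_s)/(Z_in + Z_s) = (-33.7 + j58.2)/(116 + j58.2), |Γ_s| = 0.517
VSWR = (1 + |Γ_s|)/(1 − |Γ_s|)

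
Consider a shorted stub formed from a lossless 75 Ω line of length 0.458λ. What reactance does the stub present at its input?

X_in ≈ -20.3 Ω (capacitive)

βl = 2π × 0.458 = 165°
tan(βl) = -0.27
For a shorted stub, Z_in = jZ_0·tan(βl)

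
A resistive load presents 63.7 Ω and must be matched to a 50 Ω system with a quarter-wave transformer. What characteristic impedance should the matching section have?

Z_qwt ≈ 56.4 Ω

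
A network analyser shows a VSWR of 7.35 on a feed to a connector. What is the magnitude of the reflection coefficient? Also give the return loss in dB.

|Γ| = (S − 1)/(S + 1) = (7.35 − 1)/(7.35 + 1) = 6.35/8.35
RL = −20·log₁₀|Γ| = −20·log₁₀(0.76)

|Γ| ≈ 0.76; return loss ≈ 2.38 dB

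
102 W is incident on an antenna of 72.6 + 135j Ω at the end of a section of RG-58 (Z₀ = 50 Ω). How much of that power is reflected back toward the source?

|Γ| = |(22.6 + j135)/(122.6 + j135)| = 0.751
|Γ|² = 0.563
P_refl = |Γ|²·P_inc = 57.5 W, P_del = (1 − |Γ|²)·P_inc = 44.5 W

P_reflected ≈ 57.5 W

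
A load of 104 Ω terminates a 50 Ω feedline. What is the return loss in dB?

Γ = (104 − 50)/(104 + 50) = 0.351
RL = −20·log₁₀|Γ| = −20·log₁₀(0.351)

RL ≈ 9.1 dB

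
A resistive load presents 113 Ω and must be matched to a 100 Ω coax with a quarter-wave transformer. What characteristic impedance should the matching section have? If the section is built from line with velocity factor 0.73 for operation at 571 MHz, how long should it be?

Z_qwt = √(Z_0·R_L) = √(100 × 113) = √11300
λ = 0.73·c/f = 0.384 m, so l = λ/4 = 0.0959 m

Z_qwt ≈ 106 Ω; length ≈ 9.59 cm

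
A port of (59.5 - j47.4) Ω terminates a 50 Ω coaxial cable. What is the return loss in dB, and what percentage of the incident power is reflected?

Γ = (9.5 − j47.4)/(109.5 − j47.4), |Γ| = 0.405
RL = −20·log₁₀(0.405) = 7.85 dB
P_refl/P_inc = |Γ|² = 0.164

RL ≈ 7.85 dB; 16.4% of incident power reflected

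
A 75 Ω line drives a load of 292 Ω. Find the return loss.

Γ = (292 − 75)/(292 + 75) = 0.591
RL = −20·log₁₀|Γ| = −20·log₁₀(0.591)

RL ≈ 4.56 dB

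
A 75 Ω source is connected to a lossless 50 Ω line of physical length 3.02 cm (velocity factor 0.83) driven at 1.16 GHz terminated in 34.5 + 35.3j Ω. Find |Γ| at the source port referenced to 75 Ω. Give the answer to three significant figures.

|Γ| ≈ 0.247

λ = v/f = 0.83·c / 1.16 GHz = 0.215 m
βl = 2π·l/λ = 2π × 0.141 = 50.6°
tan(βl) = 1.22
Z_in = Z_0·(Z_L + jZ_0·tanβl)/(Z_0 + jZ_L·tanβl) = 118 − j21.5 Ω
Γ_s = (Z_in − Z_s)/(Z_in + Z_s) = (43 − j21.5)/(193 − j21.5), |Γ_s| = 0.247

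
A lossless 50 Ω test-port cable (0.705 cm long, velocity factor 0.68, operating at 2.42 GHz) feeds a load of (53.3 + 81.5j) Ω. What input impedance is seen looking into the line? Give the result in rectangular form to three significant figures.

Z_in ≈ 185 − j69.8 Ω

λ = v/f = 0.68·c / 2.42 GHz = 0.0843 m
βl = 2π·l/λ = 2π × 0.0836 = 30.1°
tan(βl) = tan(30.1°) = 0.58
Z_in = Z_0·(Z_L + jZ_0·tanβl)/(Z_0 + jZ_L·tanβl)
     = 50·(53.3 + j110)/(2.74 + j30.9)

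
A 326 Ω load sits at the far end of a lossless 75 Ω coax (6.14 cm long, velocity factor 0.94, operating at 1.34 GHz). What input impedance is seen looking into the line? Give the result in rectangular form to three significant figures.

λ = v/f = 0.94·c / 1.34 GHz = 0.21 m
βl = 2π·l/λ = 2π × 0.292 = 105°
tan(βl) = tan(105°) = -3.72
Z_in = Z_0·(Z_L + jZ_0·tanβl)/(Z_0 + jZ_L·tanβl)
     = 75·(326 − j279)/(75 − j1210)

Z_in ≈ 18.4 + j19 Ω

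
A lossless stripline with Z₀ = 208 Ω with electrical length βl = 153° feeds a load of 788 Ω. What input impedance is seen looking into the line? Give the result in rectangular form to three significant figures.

tan(βl) = tan(153°) = -0.51
Z_in = Z_0·(Z_L + jZ_0·tanβl)/(Z_0 + jZ_L·tanβl)
     = 208·(788 − j106)/(208 − j402)

Z_in ≈ 210 + j299 Ω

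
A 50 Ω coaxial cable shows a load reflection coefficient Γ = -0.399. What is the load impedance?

Z_L = Z_0·(1 + Γ)/(1 − Γ) = 50·(0.601)/(1.4)

Z_L ≈ 21.5 Ω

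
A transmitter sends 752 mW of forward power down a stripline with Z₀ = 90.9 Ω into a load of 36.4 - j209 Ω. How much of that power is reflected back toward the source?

P_reflected ≈ 586 mW

|Γ| = |(-54.5 − j209)/(127.3 − j209)| = 0.883
|Γ|² = 0.779
P_refl = |Γ|²·P_inc = 586 mW, P_del = (1 − |Γ|²)·P_inc = 166 mW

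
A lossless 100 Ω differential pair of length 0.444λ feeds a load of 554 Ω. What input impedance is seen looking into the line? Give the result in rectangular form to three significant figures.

βl = 2π × 0.444 = 160°
tan(βl) = tan(160°) = -0.367
Z_in = Z_0·(Z_L + jZ_0·tanβl)/(Z_0 + jZ_L·tanβl)
     = 100·(554 − j36.7)/(100 − j203)

Z_in ≈ 122 + j212 Ω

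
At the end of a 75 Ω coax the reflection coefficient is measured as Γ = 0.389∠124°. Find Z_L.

Z_L = Z_0·(1 + Γ)/(1 − Γ) = 75·(0.782 + j0.322)/(1.22 − j0.322)

Z_L ≈ 40.1 + j30.5 Ω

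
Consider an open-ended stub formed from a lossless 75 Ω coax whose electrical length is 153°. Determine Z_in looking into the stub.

Z_in ≈ +j147 Ω

tan(βl) = -0.51
For an open-ended stub, Z_in = −jZ_0·cot(βl) = −jZ_0/tan(βl)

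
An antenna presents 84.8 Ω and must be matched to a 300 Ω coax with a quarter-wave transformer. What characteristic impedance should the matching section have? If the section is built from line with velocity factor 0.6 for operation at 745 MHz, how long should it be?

Z_qwt = √(Z_0·R_L) = √(300 × 84.8) = √25440
λ = 0.6·c/f = 0.242 m, so l = λ/4 = 0.0604 m

Z_qwt ≈ 159 Ω; length ≈ 6.04 cm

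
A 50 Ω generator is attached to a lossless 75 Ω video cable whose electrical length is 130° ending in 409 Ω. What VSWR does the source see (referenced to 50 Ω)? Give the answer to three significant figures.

tan(βl) = -1.19
Z_in = Z_0·(Z_L + jZ_0·tanβl)/(Z_0 + jZ_L·tanβl) = 22.9 + j59.4 Ω
Γ_s = (Z_in − Z_s)/(Z_in + Z_s) = (-27.1 + j59.4)/(72.9 + j59.4), |Γ_s| = 0.694
VSWR = (1 + |Γ_s|)/(1 − |Γ_s|)

VSWR ≈ 5.54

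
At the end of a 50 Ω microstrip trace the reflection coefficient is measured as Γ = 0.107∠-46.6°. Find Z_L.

Z_L ≈ 57.2 − j8.99 Ω

Z_L = Z_0·(1 + Γ)/(1 − Γ) = 50·(1.07 − j0.0777)/(0.926 + j0.0777)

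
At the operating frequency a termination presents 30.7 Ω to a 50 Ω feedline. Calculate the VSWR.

For a purely resistive load, VSWR = R_L/Z_0 or Z_0/R_L (whichever > 1) = 50/30.7

VSWR ≈ 1.63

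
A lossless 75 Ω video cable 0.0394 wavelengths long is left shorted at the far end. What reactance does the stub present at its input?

X_in ≈ 19 Ω (inductive)

βl = 2π × 0.0394 = 14.2°
tan(βl) = 0.253
For a shorted stub, Z_in = jZ_0·tan(βl)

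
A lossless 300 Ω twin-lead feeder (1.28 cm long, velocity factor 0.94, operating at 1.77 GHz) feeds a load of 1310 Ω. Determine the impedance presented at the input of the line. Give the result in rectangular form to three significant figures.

Z_in ≈ 251 − j439 Ω

λ = v/f = 0.94·c / 1.77 GHz = 0.159 m
βl = 2π·l/λ = 2π × 0.0803 = 28.9°
tan(βl) = tan(28.9°) = 0.553
Z_in = Z_0·(Z_L + jZ_0·tanβl)/(Z_0 + jZ_L·tanβl)
     = 300·(1310 + j166)/(300 + j724)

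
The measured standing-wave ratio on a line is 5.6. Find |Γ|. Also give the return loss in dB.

|Γ| ≈ 0.697; return loss ≈ 3.14 dB

|Γ| = (S − 1)/(S + 1) = (5.6 − 1)/(5.6 + 1) = 4.6/6.6
RL = −20·log₁₀|Γ| = −20·log₁₀(0.697)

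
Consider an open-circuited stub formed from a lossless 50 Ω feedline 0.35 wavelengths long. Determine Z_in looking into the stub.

Z_in ≈ +j36.3 Ω

βl = 2π × 0.35 = 126°
tan(βl) = -1.38
For an open-circuited stub, Z_in = −jZ_0·cot(βl) = −jZ_0/tan(βl)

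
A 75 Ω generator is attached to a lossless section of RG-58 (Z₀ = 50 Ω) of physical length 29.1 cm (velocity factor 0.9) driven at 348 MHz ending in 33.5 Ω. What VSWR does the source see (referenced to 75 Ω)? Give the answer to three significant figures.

λ = v/f = 0.9·c / 348 MHz = 0.776 m
βl = 2π·l/λ = 2π × 0.375 = 135°
tan(βl) = -0.999
Z_in = Z_0·(Z_L + jZ_0·tanβl)/(Z_0 + jZ_L·tanβl) = 46.2 − j19 Ω
Γ_s = (Z_in − Z_s)/(Z_in + Z_s) = (-28.8 − j19)/(121 − j19), |Γ_s| = 0.281
VSWR = (1 + |Γ_s|)/(1 − |Γ_s|)

VSWR ≈ 1.78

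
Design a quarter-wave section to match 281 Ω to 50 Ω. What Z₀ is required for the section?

Z_qwt ≈ 119 Ω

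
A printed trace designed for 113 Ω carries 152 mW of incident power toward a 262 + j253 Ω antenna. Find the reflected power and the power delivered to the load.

P_reflected ≈ 64 mW; P_delivered ≈ 88 mW

|Γ| = |(149 + j253)/(375 + j253)| = 0.649
|Γ|² = 0.421
P_refl = |Γ|²·P_inc = 64 mW, P_del = (1 − |Γ|²)·P_inc = 88 mW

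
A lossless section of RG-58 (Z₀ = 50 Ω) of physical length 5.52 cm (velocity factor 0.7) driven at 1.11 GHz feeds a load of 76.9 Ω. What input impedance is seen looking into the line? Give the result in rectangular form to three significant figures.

λ = v/f = 0.7·c / 1.11 GHz = 0.189 m
βl = 2π·l/λ = 2π × 0.292 = 105°
tan(βl) = tan(105°) = -3.72
Z_in = Z_0·(Z_L + jZ_0·tanβl)/(Z_0 + jZ_L·tanβl)
     = 50·(76.9 − j186)/(50 − j286)

Z_in ≈ 33.8 + j7.52 Ω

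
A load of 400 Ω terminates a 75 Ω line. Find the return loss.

RL ≈ 3.3 dB

Γ = (400 − 75)/(400 + 75) = 0.684
RL = −20·log₁₀|Γ| = −20·log₁₀(0.684)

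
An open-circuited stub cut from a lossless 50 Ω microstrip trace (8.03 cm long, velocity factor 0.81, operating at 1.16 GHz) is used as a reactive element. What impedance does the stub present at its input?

Z_in ≈ +j55.5 Ω

λ = v/f = 0.81·c / 1.16 GHz = 0.209 m
βl = 2π·l/λ = 2π × 0.383 = 138°
tan(βl) = -0.9
For an open-circuited stub, Z_in = −jZ_0·cot(βl) = −jZ_0/tan(βl)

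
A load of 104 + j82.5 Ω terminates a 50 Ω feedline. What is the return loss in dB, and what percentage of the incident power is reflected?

RL ≈ 4.97 dB; 31.9% of incident power reflected

Γ = (54 + j82.5)/(154 + j82.5), |Γ| = 0.564
RL = −20·log₁₀(0.564) = 4.97 dB
P_refl/P_inc = |Γ|² = 0.319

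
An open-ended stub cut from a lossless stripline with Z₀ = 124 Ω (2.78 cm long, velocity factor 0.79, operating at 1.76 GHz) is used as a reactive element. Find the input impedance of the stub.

λ = v/f = 0.79·c / 1.76 GHz = 0.135 m
βl = 2π·l/λ = 2π × 0.206 = 74.3°
tan(βl) = 3.56
For an open-ended stub, Z_in = −jZ_0·cot(βl) = −jZ_0/tan(βl)

Z_in ≈ −j34.8 Ω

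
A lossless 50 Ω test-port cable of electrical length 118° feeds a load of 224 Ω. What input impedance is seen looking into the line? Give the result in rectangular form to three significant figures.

Z_in ≈ 14.1 + j24.9 Ω

tan(βl) = tan(118°) = -1.88
Z_in = Z_0·(Z_L + jZ_0·tanβl)/(Z_0 + jZ_L·tanβl)
     = 50·(224 − j94)/(50 − j421)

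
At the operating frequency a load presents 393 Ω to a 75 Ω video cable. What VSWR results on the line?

VSWR ≈ 5.24

Γ = (393 − 75)/(393 + 75) = 0.679
VSWR = (1 + 0.679)/(1 − 0.679)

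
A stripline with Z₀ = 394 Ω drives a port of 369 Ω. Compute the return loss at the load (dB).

Γ = (369 − 394)/(369 + 394) = -0.0328
RL = −20·log₁₀|Γ| = −20·log₁₀(0.0328)

RL ≈ 29.7 dB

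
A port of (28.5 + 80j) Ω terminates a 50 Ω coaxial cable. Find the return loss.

RL ≈ 2.63 dB

Γ = (-21.5 + j80)/(78.5 + j80), |Γ| = 0.739
RL = −20·log₁₀|Γ| = −20·log₁₀(0.739)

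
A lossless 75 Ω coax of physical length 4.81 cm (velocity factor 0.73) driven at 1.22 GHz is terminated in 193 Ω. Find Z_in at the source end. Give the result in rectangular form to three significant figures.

λ = v/f = 0.73·c / 1.22 GHz = 0.18 m
βl = 2π·l/λ = 2π × 0.268 = 96.5°
tan(βl) = tan(96.5°) = -8.83
Z_in = Z_0·(Z_L + jZ_0·tanβl)/(Z_0 + jZ_L·tanβl)
     = 75·(193 − j662)/(75 − j1700)

Z_in ≈ 29.5 + j7.2 Ω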